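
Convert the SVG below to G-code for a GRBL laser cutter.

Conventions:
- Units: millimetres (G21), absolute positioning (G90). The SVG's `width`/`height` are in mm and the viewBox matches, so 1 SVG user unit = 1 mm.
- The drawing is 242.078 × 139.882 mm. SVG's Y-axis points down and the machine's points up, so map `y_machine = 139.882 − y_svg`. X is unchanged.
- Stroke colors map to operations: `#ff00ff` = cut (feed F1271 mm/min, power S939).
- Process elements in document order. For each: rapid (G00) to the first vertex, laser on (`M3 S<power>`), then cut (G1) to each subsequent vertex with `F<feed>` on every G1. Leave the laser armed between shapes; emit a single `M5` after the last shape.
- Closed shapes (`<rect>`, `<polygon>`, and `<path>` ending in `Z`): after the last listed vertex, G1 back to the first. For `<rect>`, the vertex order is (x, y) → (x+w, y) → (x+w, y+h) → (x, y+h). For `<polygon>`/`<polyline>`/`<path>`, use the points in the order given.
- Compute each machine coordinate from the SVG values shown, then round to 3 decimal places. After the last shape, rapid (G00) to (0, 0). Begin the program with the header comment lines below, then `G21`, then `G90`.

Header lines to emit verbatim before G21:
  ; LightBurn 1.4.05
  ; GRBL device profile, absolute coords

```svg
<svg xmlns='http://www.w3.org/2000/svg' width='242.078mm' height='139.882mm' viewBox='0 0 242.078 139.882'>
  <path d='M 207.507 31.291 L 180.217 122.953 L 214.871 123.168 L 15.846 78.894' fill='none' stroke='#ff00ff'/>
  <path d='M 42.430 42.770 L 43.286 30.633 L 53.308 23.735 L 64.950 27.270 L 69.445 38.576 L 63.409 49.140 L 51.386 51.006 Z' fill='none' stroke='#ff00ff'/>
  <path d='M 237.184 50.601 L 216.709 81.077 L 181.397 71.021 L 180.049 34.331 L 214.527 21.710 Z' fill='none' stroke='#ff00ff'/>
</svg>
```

; LightBurn 1.4.05
; GRBL device profile, absolute coords
G21
G90
G00 X207.507 Y108.591
M3 S939
G1 X180.217 Y16.929 F1271
G1 X214.871 Y16.714 F1271
G1 X15.846 Y60.988 F1271
G00 X42.430 Y97.112
M3 S939
G1 X43.286 Y109.249 F1271
G1 X53.308 Y116.147 F1271
G1 X64.950 Y112.612 F1271
G1 X69.445 Y101.306 F1271
G1 X63.409 Y90.742 F1271
G1 X51.386 Y88.876 F1271
G1 X42.430 Y97.112 F1271
G00 X237.184 Y89.281
M3 S939
G1 X216.709 Y58.805 F1271
G1 X181.397 Y68.861 F1271
G1 X180.049 Y105.551 F1271
G1 X214.527 Y118.172 F1271
G1 X237.184 Y89.281 F1271
M5
G00 X0.000 Y0.000

viewBox `0 0 242.078 139.882` with mm width/height → 1 unit = 1 mm. Flip: y_m = 139.882 − y_svg.

**Shape 1** — `<path>` open polyline, stroke `#ff00ff` → cut (S939, F1271). Machine vertices: (207.507,108.591) → (180.217,16.929) → (214.871,16.714) → (15.846,60.988). Open path.

**Shape 2** — `<path>` regular polygon, stroke `#ff00ff` → cut (S939, F1271). Machine vertices: (42.430,97.112) → (43.286,109.249) → (53.308,116.147) → (64.950,112.612) → (69.445,101.306) → (63.409,90.742) → (51.386,88.876) → (42.430,97.112). Closed: final G1 returns to the first vertex.

**Shape 3** — `<path>` regular polygon, stroke `#ff00ff` → cut (S939, F1271). Machine vertices: (237.184,89.281) → (216.709,58.805) → (181.397,68.861) → (180.049,105.551) → (214.527,118.172) → (237.184,89.281). Closed: final G1 returns to the first vertex.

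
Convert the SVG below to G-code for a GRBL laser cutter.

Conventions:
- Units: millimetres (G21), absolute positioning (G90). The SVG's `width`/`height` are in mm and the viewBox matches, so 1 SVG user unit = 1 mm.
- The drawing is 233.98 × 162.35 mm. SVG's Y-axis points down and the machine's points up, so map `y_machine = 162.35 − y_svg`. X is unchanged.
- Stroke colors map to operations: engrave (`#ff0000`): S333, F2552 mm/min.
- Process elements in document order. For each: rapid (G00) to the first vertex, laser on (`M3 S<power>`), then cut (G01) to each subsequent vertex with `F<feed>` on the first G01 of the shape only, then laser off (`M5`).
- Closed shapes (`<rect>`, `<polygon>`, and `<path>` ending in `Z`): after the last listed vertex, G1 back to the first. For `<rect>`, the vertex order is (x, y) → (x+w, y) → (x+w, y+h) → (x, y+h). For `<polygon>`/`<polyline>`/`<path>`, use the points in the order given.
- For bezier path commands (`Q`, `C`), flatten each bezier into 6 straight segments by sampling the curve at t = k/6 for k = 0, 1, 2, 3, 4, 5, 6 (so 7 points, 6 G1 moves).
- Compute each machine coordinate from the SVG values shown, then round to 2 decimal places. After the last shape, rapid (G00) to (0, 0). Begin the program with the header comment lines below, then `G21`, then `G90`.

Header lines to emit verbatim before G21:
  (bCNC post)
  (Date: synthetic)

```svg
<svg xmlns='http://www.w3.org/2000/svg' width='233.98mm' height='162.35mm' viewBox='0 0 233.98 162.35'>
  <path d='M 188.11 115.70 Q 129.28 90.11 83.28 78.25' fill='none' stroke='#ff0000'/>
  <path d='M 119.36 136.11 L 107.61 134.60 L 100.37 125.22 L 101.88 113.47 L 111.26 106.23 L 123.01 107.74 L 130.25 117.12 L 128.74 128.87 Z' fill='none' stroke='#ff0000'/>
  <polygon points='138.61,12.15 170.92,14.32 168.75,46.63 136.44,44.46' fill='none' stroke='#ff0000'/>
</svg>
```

Since the viewBox matches the mm dimensions, user units are millimetres directly. The only transform is the Y-flip y_m = 162.35 − y_svg.

Shape 1 is a quadratic bezier drawn with `<path>`. Its stroke #ff0000 means engrave at S333, F2552. After flipping Y the toolpath is (188.11,46.65) → (168.86,54.80) → (150.32,62.18) → (132.49,68.81) → (115.37,74.67) → (98.97,79.77) → (83.28,84.10).

Shape 2 is a regular polygon drawn with `<path>`. Its stroke #ff0000 means engrave at S333, F2552. After flipping Y the toolpath is (119.36,26.24) → (107.61,27.75) → (100.37,37.13) → (101.88,48.88) → (111.26,56.12) → (123.01,54.61) → (130.25,45.23) → (128.74,33.48) → (119.36,26.24), returning to the start.

Shape 3 is a regular polygon drawn with `<polygon>`. Its stroke #ff0000 means engrave at S333, F2552. After flipping Y the toolpath is (138.61,150.20) → (170.92,148.03) → (168.75,115.72) → (136.44,117.89) → (138.61,150.20), returning to the start.

(bCNC post)
(Date: synthetic)
G21
G90
G00 X188.11 Y46.65
M3 S333
G01 X168.86 Y54.80 F2552
G01 X150.32 Y62.18
G01 X132.49 Y68.81
G01 X115.37 Y74.67
G01 X98.97 Y79.77
G01 X83.28 Y84.10
M5
G00 X119.36 Y26.24
M3 S333
G01 X107.61 Y27.75 F2552
G01 X100.37 Y37.13
G01 X101.88 Y48.88
G01 X111.26 Y56.12
G01 X123.01 Y54.61
G01 X130.25 Y45.23
G01 X128.74 Y33.48
G01 X119.36 Y26.24
M5
G00 X138.61 Y150.20
M3 S333
G01 X170.92 Y148.03 F2552
G01 X168.75 Y115.72
G01 X136.44 Y117.89
G01 X138.61 Y150.20
M5
G00 X0.00 Y0.00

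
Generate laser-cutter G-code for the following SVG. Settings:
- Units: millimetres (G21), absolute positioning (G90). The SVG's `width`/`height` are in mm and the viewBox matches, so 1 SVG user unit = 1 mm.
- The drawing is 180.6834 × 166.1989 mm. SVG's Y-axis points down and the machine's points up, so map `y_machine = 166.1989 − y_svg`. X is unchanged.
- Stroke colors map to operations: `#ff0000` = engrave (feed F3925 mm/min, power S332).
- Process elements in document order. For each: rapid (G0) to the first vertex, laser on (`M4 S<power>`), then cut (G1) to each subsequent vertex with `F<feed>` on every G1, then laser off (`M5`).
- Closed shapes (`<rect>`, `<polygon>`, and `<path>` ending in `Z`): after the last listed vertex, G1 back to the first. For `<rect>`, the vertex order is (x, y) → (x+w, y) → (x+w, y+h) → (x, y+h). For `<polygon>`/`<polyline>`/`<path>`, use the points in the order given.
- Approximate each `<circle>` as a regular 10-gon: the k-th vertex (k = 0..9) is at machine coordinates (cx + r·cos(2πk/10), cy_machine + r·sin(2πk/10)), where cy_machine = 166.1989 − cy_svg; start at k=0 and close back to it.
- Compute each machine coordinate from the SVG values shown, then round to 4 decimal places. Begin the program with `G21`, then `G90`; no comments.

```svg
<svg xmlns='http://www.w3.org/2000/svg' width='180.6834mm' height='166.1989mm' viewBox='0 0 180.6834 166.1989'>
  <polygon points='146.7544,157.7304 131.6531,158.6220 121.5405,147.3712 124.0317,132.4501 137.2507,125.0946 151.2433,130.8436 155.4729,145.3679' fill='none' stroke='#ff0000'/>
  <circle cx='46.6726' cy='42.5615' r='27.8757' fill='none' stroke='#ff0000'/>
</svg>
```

viewBox `0 0 180.6834 166.1989` with mm width/height → 1 unit = 1 mm. Flip: y_m = 166.1989 − y_svg.

**Shape 1** — `<polygon>` regular polygon, stroke `#ff0000` → engrave (S332, F3925). Machine vertices: (146.7544,8.4685) → (131.6531,7.5769) → (121.5405,18.8277) → (124.0317,33.7488) → (137.2507,41.1043) → (151.2433,35.3553) → (155.4729,20.8310) → (146.7544,8.4685). Closed: final G1 returns to the first vertex.

**Shape 2** — `<circle>` circle, stroke `#ff0000` → engrave (S332, F3925). Machine vertices: (74.5483,123.6374) → (69.2245,140.0223) → (55.2867,150.1488) → (38.0585,150.1488) → (24.1207,140.0223) → (18.7969,123.6374) → (24.1207,107.2525) → (38.0585,97.1260) → (55.2867,97.1260) → (69.2245,107.2525) → (74.5483,123.6374). Closed: final G1 returns to the first vertex.

G21
G90
G0 X146.7544 Y8.4685
M4 S332
G1 X131.6531 Y7.5769 F3925
G1 X121.5405 Y18.8277 F3925
G1 X124.0317 Y33.7488 F3925
G1 X137.2507 Y41.1043 F3925
G1 X151.2433 Y35.3553 F3925
G1 X155.4729 Y20.8310 F3925
G1 X146.7544 Y8.4685 F3925
M5
G0 X74.5483 Y123.6374
M4 S332
G1 X69.2245 Y140.0223 F3925
G1 X55.2867 Y150.1488 F3925
G1 X38.0585 Y150.1488 F3925
G1 X24.1207 Y140.0223 F3925
G1 X18.7969 Y123.6374 F3925
G1 X24.1207 Y107.2525 F3925
G1 X38.0585 Y97.1260 F3925
G1 X55.2867 Y97.1260 F3925
G1 X69.2245 Y107.2525 F3925
G1 X74.5483 Y123.6374 F3925
M5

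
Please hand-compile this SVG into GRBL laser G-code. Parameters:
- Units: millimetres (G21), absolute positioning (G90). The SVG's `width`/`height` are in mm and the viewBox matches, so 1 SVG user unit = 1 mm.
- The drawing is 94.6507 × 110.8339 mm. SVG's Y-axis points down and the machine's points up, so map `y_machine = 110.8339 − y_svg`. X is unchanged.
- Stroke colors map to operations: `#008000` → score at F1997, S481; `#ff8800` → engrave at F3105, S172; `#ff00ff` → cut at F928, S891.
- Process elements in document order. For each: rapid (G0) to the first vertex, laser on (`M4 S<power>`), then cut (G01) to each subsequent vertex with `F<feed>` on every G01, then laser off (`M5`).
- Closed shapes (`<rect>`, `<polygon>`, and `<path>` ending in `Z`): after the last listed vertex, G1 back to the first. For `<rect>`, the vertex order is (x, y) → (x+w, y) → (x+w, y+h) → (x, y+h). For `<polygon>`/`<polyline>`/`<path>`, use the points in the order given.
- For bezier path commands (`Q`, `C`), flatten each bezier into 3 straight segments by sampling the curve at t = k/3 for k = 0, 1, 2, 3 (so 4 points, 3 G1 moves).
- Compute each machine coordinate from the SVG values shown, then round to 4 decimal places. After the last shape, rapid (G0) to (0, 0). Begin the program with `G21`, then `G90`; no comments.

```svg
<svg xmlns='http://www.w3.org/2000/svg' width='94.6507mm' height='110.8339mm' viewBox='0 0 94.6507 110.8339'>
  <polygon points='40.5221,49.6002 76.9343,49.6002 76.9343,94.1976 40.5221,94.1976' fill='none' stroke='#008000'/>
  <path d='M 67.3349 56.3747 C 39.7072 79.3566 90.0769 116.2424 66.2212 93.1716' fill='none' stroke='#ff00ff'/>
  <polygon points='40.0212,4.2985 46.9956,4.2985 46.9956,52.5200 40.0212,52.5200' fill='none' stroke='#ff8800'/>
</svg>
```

G21
G90
G0 X40.5221 Y61.2337
M4 S481
G01 X76.9343 Y61.2337 F1997
G01 X76.9343 Y16.6363 F1997
G01 X40.5221 Y16.6363 F1997
G01 X40.5221 Y61.2337 F1997
M5
G0 X67.3349 Y54.4592
M4 S891
G01 X60.0685 Y29.5782 F928
G01 X70.9730 Y11.8415 F928
G01 X66.2212 Y17.6623 F928
M5
G0 X40.0212 Y106.5354
M4 S172
G01 X46.9956 Y106.5354 F3105
G01 X46.9956 Y58.3139 F3105
G01 X40.0212 Y58.3139 F3105
G01 X40.0212 Y106.5354 F3105
M5
G0 X0.0000 Y0.0000

viewBox `0 0 94.6507 110.8339` with mm width/height → 1 unit = 1 mm. Flip: y_m = 110.8339 − y_svg.

**Shape 1** — `<polygon>` rectangle, stroke `#008000` → score (S481, F1997). Machine vertices: (40.5221,61.2337) → (76.9343,61.2337) → (76.9343,16.6363) → (40.5221,16.6363) → (40.5221,61.2337). Closed: final G1 returns to the first vertex.

**Shape 2** — `<path>` cubic bezier, stroke `#ff00ff` → cut (S891, F928). Control points (SVG): P0=(67.3349,56.3747), P1=(39.7072,79.3566), P2=(90.0769,116.2424), P3=(66.2212,93.1716); sampled at t=k/3. Machine vertices: (67.3349,54.4592) → (60.0685,29.5782) → (70.9730,11.8415) → (66.2212,17.6623). Open path.

**Shape 3** — `<polygon>` rectangle, stroke `#ff8800` → engrave (S172, F3105). Machine vertices: (40.0212,106.5354) → (46.9956,106.5354) → (46.9956,58.3139) → (40.0212,58.3139) → (40.0212,106.5354). Closed: final G1 returns to the first vertex.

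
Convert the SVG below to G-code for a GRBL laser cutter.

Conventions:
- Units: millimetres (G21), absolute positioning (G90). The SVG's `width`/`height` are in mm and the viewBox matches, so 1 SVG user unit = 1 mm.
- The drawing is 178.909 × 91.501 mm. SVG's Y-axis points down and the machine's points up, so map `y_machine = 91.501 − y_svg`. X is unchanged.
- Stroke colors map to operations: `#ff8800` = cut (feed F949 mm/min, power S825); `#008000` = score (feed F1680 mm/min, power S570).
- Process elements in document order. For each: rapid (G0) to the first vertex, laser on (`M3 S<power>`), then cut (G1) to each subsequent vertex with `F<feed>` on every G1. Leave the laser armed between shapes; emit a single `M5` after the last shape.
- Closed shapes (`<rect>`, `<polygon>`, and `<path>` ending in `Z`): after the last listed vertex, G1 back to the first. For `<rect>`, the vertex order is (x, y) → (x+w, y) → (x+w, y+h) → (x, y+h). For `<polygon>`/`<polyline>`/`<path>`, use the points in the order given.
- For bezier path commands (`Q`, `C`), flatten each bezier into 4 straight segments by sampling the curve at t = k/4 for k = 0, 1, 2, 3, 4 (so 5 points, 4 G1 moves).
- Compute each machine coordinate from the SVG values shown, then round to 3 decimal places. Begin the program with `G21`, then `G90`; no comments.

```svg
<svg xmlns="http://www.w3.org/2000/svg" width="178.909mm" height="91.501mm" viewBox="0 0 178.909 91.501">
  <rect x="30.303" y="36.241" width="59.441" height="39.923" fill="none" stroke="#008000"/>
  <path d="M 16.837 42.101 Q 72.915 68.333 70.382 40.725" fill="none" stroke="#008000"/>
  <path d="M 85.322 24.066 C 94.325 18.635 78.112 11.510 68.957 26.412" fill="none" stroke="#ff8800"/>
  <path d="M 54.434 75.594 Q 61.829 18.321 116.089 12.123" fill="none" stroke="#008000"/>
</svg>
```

viewBox `0 0 178.909 91.501` with mm width/height → 1 unit = 1 mm. Flip: y_m = 91.501 − y_svg.

**Shape 1** — `<rect>` rectangle, stroke `#008000` → score (S570, F1680). Machine vertices: (30.303,55.260) → (89.744,55.260) → (89.744,15.337) → (30.303,15.337) → (30.303,55.260). Closed: final G1 returns to the first vertex.

**Shape 2** — `<path>` quadratic bezier, stroke `#008000` → score (S570, F1680). Control points (SVG): P0=(16.837,42.101), P1=(72.915,68.333), P2=(70.382,40.725); sampled at t=k/4. Machine vertices: (16.837,49.400) → (41.213,39.649) → (58.262,36.628) → (67.985,40.337) → (70.382,50.776). Open path.

**Shape 3** — `<path>` cubic bezier, stroke `#ff8800` → cut (S825, F949). Control points (SVG): P0=(85.322,24.066), P1=(94.325,18.635), P2=(78.112,11.510), P3=(68.957,26.412); sampled at t=k/4. Machine vertices: (85.322,67.435) → (87.851,71.455) → (83.949,73.887) → (76.642,72.506) → (68.957,65.089). Open path.

**Shape 4** — `<path>` quadratic bezier, stroke `#008000` → score (S570, F1680). Control points (SVG): P0=(54.434,75.594), P1=(61.829,18.321), P2=(116.089,12.123); sampled at t=k/4. Machine vertices: (54.434,15.907) → (61.061,41.351) → (73.545,60.411) → (91.888,73.087) → (116.089,79.378). Open path.

G21
G90
G0 X30.303 Y55.260
M3 S570
G1 X89.744 Y55.260 F1680
G1 X89.744 Y15.337 F1680
G1 X30.303 Y15.337 F1680
G1 X30.303 Y55.260 F1680
G0 X16.837 Y49.400
M3 S570
G1 X41.213 Y39.649 F1680
G1 X58.262 Y36.628 F1680
G1 X67.985 Y40.337 F1680
G1 X70.382 Y50.776 F1680
G0 X85.322 Y67.435
M3 S825
G1 X87.851 Y71.455 F949
G1 X83.949 Y73.887 F949
G1 X76.642 Y72.506 F949
G1 X68.957 Y65.089 F949
G0 X54.434 Y15.907
M3 S570
G1 X61.061 Y41.351 F1680
G1 X73.545 Y60.411 F1680
G1 X91.888 Y73.087 F1680
G1 X116.089 Y79.378 F1680
M5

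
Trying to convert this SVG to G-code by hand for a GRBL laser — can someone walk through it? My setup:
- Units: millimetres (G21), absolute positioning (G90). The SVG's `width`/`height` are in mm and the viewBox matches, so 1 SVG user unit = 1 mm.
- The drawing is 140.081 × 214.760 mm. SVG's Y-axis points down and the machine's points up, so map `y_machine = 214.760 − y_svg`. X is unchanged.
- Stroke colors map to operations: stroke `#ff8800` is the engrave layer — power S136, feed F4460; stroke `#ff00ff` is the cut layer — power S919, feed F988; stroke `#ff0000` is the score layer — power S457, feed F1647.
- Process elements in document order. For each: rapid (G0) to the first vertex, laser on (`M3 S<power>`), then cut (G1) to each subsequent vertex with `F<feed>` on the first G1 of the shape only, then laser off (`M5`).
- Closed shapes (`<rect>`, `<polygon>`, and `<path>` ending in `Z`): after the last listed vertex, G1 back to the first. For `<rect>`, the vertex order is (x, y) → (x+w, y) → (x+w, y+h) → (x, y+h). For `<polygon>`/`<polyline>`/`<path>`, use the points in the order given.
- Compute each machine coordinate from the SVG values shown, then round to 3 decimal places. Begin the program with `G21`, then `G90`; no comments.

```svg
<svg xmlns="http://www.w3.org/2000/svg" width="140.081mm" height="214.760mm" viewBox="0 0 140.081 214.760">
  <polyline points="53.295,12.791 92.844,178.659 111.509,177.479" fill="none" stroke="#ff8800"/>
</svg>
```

G21
G90
G0 X53.295 Y201.969
M3 S136
G1 X92.844 Y36.101 F4460
G1 X111.509 Y37.281
M5

viewBox `0 0 140.081 214.760` with mm width/height → 1 unit = 1 mm. Flip: y_m = 214.760 − y_svg.

**Shape 1** — `<polyline>` open polyline, stroke `#ff8800` → engrave (S136, F4460). Machine vertices: (53.295,201.969) → (92.844,36.101) → (111.509,37.281). Open path.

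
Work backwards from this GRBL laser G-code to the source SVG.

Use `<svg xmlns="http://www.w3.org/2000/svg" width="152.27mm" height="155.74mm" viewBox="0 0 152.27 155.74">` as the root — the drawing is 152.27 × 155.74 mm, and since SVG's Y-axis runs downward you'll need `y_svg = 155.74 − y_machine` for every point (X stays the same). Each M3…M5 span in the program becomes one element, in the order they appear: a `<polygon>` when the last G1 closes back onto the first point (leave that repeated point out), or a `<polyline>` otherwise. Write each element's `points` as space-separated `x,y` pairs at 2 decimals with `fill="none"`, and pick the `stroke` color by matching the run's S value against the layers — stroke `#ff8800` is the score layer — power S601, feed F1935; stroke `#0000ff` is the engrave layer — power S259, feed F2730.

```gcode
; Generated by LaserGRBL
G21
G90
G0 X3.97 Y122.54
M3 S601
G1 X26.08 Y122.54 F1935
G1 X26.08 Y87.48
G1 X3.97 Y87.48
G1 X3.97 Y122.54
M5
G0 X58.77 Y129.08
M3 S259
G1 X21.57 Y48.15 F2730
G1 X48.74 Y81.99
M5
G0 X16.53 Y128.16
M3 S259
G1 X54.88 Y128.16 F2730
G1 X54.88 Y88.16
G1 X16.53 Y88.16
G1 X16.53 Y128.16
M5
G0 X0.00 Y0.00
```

y_svg = 155.74 − y_m.

[1] S601→`#ff8800` (score); closed run; points: 3.97,33.20 26.08,33.20 26.08,68.26 3.97,68.26

[2] S259→`#0000ff` (engrave); open run; points: 58.77,26.66 21.57,107.59 48.74,73.75

[3] S259→`#0000ff` (engrave); closed run; points: 16.53,27.58 54.88,27.58 54.88,67.58 16.53,67.58

<svg xmlns="http://www.w3.org/2000/svg" width="152.27mm" height="155.74mm" viewBox="0 0 152.27 155.74">
  <polygon points="3.97,33.20 26.08,33.20 26.08,68.26 3.97,68.26" fill="none" stroke="#ff8800"/>
  <polyline points="58.77,26.66 21.57,107.59 48.74,73.75" fill="none" stroke="#0000ff"/>
  <polygon points="16.53,27.58 54.88,27.58 54.88,67.58 16.53,67.58" fill="none" stroke="#0000ff"/>
</svg>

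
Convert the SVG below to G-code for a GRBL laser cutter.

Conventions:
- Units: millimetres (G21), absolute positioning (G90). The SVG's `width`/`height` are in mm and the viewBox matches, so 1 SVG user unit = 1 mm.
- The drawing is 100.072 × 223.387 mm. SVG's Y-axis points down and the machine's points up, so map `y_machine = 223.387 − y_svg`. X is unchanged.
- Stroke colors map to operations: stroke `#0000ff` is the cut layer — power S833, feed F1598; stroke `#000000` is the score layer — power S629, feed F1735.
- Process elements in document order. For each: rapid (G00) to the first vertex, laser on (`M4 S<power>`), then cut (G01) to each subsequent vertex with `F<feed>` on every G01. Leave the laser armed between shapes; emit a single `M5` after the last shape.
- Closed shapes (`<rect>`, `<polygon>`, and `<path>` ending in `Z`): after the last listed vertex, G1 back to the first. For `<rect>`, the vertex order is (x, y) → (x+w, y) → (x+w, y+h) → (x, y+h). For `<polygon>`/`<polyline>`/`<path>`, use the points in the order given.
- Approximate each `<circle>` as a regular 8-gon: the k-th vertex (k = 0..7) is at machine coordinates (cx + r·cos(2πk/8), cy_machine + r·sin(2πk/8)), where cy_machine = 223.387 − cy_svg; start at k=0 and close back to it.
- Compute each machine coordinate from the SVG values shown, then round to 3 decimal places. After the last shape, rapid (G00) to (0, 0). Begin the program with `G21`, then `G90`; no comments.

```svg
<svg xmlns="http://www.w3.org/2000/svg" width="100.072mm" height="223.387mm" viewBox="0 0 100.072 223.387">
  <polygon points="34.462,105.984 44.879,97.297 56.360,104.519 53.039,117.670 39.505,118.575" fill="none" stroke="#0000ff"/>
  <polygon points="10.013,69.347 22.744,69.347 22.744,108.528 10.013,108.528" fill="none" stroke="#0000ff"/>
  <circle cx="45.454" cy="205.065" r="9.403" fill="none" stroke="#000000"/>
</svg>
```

Since the viewBox matches the mm dimensions, user units are millimetres directly. The only transform is the Y-flip y_m = 223.387 − y_svg.

Shape 1 is a regular polygon drawn with `<polygon>`. Its stroke #0000ff means cut at S833, F1598. After flipping Y the toolpath is (34.462,117.403) → (44.879,126.090) → (56.360,118.868) → (53.039,105.717) → (39.505,104.812) → (34.462,117.403), returning to the start.

Shape 2 is a rectangle drawn with `<polygon>`. Its stroke #0000ff means cut at S833, F1598. After flipping Y the toolpath is (10.013,154.040) → (22.744,154.040) → (22.744,114.859) → (10.013,114.859) → (10.013,154.040), returning to the start.

Shape 3 is a circle drawn with `<circle>`. Its stroke #000000 means score at S629, F1735. After flipping Y the toolpath is (54.857,18.322) → (52.103,24.971) → (45.454,27.725) → (38.805,24.971) → (36.051,18.322) → (38.805,11.673) → (45.454,8.919) → (52.103,11.673) → (54.857,18.322), returning to the start.

G21
G90
G00 X34.462 Y117.403
M4 S833
G01 X44.879 Y126.090 F1598
G01 X56.360 Y118.868 F1598
G01 X53.039 Y105.717 F1598
G01 X39.505 Y104.812 F1598
G01 X34.462 Y117.403 F1598
G00 X10.013 Y154.040
M4 S833
G01 X22.744 Y154.040 F1598
G01 X22.744 Y114.859 F1598
G01 X10.013 Y114.859 F1598
G01 X10.013 Y154.040 F1598
G00 X54.857 Y18.322
M4 S629
G01 X52.103 Y24.971 F1735
G01 X45.454 Y27.725 F1735
G01 X38.805 Y24.971 F1735
G01 X36.051 Y18.322 F1735
G01 X38.805 Y11.673 F1735
G01 X45.454 Y8.919 F1735
G01 X52.103 Y11.673 F1735
G01 X54.857 Y18.322 F1735
M5
G00 X0.000 Y0.000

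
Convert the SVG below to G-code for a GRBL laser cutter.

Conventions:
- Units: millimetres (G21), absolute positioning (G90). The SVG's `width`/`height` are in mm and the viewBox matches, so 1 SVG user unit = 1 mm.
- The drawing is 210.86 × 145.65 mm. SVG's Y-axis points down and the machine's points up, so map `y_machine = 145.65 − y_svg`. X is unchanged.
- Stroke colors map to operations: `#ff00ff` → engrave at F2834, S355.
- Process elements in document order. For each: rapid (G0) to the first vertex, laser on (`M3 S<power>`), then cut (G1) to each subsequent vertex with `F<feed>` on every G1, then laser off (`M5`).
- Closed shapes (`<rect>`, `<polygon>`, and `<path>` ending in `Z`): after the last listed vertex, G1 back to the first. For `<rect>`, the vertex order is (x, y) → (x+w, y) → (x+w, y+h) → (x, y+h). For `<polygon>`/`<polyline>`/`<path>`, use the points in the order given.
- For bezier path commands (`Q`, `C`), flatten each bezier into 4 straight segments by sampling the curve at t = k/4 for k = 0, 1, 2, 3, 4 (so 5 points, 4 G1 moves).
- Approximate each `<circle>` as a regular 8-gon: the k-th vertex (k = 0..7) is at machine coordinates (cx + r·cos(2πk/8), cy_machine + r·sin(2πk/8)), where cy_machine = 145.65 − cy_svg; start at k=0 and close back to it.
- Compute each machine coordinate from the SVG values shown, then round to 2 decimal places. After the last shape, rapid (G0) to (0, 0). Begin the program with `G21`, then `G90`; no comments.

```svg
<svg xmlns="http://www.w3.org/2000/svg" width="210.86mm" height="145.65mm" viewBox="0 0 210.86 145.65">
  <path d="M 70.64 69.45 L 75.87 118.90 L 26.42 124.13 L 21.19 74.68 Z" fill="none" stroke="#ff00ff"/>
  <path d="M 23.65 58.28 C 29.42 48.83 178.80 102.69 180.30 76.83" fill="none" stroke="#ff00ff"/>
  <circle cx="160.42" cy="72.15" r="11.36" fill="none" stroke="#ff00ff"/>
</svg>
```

G21
G90
G0 X70.64 Y76.20
M3 S355
G1 X75.87 Y26.75 F2834
G1 X26.42 Y21.52 F2834
G1 X21.19 Y70.97 F2834
G1 X70.64 Y76.20 F2834
M5
G0 X23.65 Y87.37
M3 S355
G1 X50.35 Y84.82 F2834
G1 X103.58 Y71.94 F2834
G1 X156.00 Y62.14 F2834
G1 X180.30 Y68.82 F2834
M5
G0 X171.78 Y73.50
M3 S355
G1 X168.45 Y81.53 F2834
G1 X160.42 Y84.86 F2834
G1 X152.39 Y81.53 F2834
G1 X149.06 Y73.50 F2834
G1 X152.39 Y65.47 F2834
G1 X160.42 Y62.14 F2834
G1 X168.45 Y65.47 F2834
G1 X171.78 Y73.50 F2834
M5
G0 X0.00 Y0.00

viewBox `0 0 210.86 145.65` with mm width/height → 1 unit = 1 mm. Flip: y_m = 145.65 − y_svg.

**Shape 1** — `<path>` regular polygon, stroke `#ff00ff` → engrave (S355, F2834). Machine vertices: (70.64,76.20) → (75.87,26.75) → (26.42,21.52) → (21.19,70.97) → (70.64,76.20). Closed: final G1 returns to the first vertex.

**Shape 2** — `<path>` cubic bezier, stroke `#ff00ff` → engrave (S355, F2834). Control points (SVG): P0=(23.65,58.28), P1=(29.42,48.83), P2=(178.80,102.69), P3=(180.30,76.83); sampled at t=k/4. Machine vertices: (23.65,87.37) → (50.35,84.82) → (103.58,71.94) → (156.00,62.14) → (180.30,68.82). Open path.

**Shape 3** — `<circle>` circle, stroke `#ff00ff` → engrave (S355, F2834). Machine vertices: (171.78,73.50) → (168.45,81.53) → (160.42,84.86) → (152.39,81.53) → (149.06,73.50) → (152.39,65.47) → (160.42,62.14) → (168.45,65.47) → (171.78,73.50). Closed: final G1 returns to the first vertex.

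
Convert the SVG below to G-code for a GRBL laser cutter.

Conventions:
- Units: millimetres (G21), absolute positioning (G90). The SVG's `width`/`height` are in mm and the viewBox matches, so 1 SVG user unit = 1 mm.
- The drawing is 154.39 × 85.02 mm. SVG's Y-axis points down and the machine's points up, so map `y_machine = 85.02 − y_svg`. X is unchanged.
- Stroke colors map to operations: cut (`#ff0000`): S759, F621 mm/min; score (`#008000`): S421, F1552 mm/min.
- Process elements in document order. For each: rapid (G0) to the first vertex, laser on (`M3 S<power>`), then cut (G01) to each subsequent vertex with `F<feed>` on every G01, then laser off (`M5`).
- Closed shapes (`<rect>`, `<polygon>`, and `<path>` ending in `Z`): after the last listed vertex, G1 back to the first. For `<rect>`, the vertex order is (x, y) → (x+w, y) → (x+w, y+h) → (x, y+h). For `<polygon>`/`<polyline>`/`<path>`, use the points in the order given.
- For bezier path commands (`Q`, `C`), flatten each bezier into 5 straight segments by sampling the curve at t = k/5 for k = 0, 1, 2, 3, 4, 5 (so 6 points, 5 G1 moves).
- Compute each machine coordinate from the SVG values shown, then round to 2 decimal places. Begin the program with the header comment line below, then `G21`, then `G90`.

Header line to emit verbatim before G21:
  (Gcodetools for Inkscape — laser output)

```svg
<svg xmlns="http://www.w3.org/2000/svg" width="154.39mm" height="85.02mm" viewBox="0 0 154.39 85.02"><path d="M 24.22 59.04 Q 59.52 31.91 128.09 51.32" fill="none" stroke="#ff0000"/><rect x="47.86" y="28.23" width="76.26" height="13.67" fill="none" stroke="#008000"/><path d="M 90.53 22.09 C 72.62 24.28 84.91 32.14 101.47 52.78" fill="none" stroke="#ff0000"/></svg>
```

viewBox `0 0 154.39 85.02` with mm width/height → 1 unit = 1 mm. Flip: y_m = 85.02 − y_svg.

**Shape 1** — `<path>` quadratic bezier, stroke `#ff0000` → cut (S759, F621). Control points (SVG): P0=(24.22,59.04), P1=(59.52,31.91), P2=(128.09,51.32); sampled at t=k/5. Machine vertices: (24.22,25.98) → (39.67,34.97) → (57.78,40.24) → (78.56,41.78) → (101.99,39.60) → (128.09,33.70). Open path.

**Shape 2** — `<rect>` rectangle, stroke `#008000` → score (S421, F1552). Machine vertices: (47.86,56.79) → (124.12,56.79) → (124.12,43.12) → (47.86,43.12) → (47.86,56.79). Closed: final G1 returns to the first vertex.

**Shape 3** — `<path>` cubic bezier, stroke `#ff0000` → cut (S759, F621). Control points (SVG): P0=(90.53,22.09), P1=(72.62,24.28), P2=(84.91,32.14), P3=(101.47,52.78); sampled at t=k/5. Machine vertices: (90.53,62.93) → (83.20,60.88) → (81.87,57.13) → (85.31,51.33) → (92.25,43.15) → (101.47,32.24). Open path.

(Gcodetools for Inkscape — laser output)
G21
G90
G0 X24.22 Y25.98
M3 S759
G01 X39.67 Y34.97 F621
G01 X57.78 Y40.24 F621
G01 X78.56 Y41.78 F621
G01 X101.99 Y39.60 F621
G01 X128.09 Y33.70 F621
M5
G0 X47.86 Y56.79
M3 S421
G01 X124.12 Y56.79 F1552
G01 X124.12 Y43.12 F1552
G01 X47.86 Y43.12 F1552
G01 X47.86 Y56.79 F1552
M5
G0 X90.53 Y62.93
M3 S759
G01 X83.20 Y60.88 F621
G01 X81.87 Y57.13 F621
G01 X85.31 Y51.33 F621
G01 X92.25 Y43.15 F621
G01 X101.47 Y32.24 F621
M5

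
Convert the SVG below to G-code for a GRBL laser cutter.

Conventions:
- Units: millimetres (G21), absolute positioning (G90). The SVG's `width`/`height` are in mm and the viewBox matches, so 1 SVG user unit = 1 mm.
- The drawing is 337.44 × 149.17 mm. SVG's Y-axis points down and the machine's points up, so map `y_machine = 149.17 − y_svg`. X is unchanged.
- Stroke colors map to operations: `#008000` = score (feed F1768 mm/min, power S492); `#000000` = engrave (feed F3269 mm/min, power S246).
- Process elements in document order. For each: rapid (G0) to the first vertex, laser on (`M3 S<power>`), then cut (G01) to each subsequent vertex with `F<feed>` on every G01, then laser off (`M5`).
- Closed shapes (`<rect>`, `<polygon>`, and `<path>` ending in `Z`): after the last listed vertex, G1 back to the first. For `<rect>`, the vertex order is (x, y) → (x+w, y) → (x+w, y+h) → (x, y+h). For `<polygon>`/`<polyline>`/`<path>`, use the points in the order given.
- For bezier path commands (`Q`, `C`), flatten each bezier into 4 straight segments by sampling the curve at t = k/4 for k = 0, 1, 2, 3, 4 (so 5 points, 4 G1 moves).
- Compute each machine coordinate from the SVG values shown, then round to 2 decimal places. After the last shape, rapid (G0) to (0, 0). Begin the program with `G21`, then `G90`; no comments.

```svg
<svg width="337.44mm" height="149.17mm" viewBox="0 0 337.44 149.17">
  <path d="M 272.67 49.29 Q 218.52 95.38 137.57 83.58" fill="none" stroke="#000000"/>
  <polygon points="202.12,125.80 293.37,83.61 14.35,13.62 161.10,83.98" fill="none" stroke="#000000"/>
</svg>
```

Since the viewBox matches the mm dimensions, user units are millimetres directly. The only transform is the Y-flip y_m = 149.17 − y_svg.

Shape 1 is a quadratic bezier drawn with `<path>`. Its stroke #000000 means engrave at S246, F3269. After flipping Y the toolpath is (272.67,99.88) → (243.92,80.45) → (211.82,68.26) → (176.37,63.31) → (137.57,65.59).

Shape 2 is a closed polygon drawn with `<polygon>`. Its stroke #000000 means engrave at S246, F3269. After flipping Y the toolpath is (202.12,23.37) → (293.37,65.56) → (14.35,135.55) → (161.10,65.19) → (202.12,23.37), returning to the start.

G21
G90
G0 X272.67 Y99.88
M3 S246
G01 X243.92 Y80.45 F3269
G01 X211.82 Y68.26 F3269
G01 X176.37 Y63.31 F3269
G01 X137.57 Y65.59 F3269
M5
G0 X202.12 Y23.37
M3 S246
G01 X293.37 Y65.56 F3269
G01 X14.35 Y135.55 F3269
G01 X161.10 Y65.19 F3269
G01 X202.12 Y23.37 F3269
M5
G0 X0.00 Y0.00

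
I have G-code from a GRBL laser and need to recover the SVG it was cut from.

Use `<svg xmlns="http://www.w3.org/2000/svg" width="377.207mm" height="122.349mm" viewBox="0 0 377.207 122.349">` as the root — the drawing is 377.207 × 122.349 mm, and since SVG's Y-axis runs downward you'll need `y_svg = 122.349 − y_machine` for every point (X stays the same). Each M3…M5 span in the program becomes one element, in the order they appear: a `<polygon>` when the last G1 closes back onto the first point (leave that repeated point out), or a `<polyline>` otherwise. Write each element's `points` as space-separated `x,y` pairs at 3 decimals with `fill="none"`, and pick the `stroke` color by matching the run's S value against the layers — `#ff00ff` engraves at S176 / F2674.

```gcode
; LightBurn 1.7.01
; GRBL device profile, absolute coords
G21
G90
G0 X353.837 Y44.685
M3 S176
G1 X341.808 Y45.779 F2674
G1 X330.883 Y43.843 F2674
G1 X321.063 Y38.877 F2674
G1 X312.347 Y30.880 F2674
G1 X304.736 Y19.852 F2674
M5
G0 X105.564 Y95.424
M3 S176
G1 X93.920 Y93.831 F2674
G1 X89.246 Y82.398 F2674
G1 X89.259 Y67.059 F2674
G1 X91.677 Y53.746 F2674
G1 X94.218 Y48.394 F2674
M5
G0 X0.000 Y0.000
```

y_svg = 122.349 − y_m. Every run uses S176, so all elements get stroke `#ff00ff` (engrave).

[1] open run; points: 353.837,77.664 341.808,76.570 330.883,78.506 321.063,83.472 312.347,91.469 304.736,102.497

[2] open run; points: 105.564,26.925 93.920,28.518 89.246,39.951 89.259,55.290 91.677,68.603 94.218,73.955

<svg xmlns="http://www.w3.org/2000/svg" width="377.207mm" height="122.349mm" viewBox="0 0 377.207 122.349">
  <polyline points="353.837,77.664 341.808,76.570 330.883,78.506 321.063,83.472 312.347,91.469 304.736,102.497" fill="none" stroke="#ff00ff"/>
  <polyline points="105.564,26.925 93.920,28.518 89.246,39.951 89.259,55.290 91.677,68.603 94.218,73.955" fill="none" stroke="#ff00ff"/>
</svg>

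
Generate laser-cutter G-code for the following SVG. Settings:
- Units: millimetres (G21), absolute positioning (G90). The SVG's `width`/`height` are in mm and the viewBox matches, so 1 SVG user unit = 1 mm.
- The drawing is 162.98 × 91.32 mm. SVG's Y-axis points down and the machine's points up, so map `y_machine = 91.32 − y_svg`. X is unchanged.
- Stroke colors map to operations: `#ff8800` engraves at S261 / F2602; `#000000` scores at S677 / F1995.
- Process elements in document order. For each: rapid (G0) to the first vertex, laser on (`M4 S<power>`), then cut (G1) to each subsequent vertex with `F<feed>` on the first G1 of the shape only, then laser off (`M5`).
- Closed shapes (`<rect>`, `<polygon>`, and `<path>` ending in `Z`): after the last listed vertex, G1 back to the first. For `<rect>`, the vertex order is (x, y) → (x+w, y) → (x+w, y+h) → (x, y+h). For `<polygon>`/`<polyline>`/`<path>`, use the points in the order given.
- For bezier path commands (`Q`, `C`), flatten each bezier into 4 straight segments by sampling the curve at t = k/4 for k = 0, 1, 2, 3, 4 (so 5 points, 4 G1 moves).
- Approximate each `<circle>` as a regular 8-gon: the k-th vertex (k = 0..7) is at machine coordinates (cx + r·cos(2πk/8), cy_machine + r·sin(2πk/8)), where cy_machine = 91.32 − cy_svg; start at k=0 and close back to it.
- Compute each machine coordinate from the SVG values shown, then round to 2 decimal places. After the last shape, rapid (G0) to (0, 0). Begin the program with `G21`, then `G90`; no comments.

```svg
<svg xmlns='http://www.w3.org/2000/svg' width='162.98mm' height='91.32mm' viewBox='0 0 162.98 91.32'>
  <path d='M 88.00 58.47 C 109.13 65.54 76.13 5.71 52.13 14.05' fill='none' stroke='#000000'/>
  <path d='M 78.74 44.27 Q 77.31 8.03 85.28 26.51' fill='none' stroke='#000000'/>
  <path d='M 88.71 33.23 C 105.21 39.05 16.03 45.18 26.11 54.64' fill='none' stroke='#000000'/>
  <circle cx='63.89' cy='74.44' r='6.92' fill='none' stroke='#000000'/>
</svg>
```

G21
G90
G0 X88.00 Y32.85
M4 S677
G1 X94.68 Y37.98 F1995
G1 X86.99 Y55.54
G1 X70.83 Y72.85
G1 X52.13 Y77.27
M5
G0 X78.74 Y47.05
M4 S677
G1 X78.61 Y61.75 F1995
G1 X79.66 Y69.61
G1 X81.88 Y70.63
G1 X85.28 Y64.81
M5
G0 X88.71 Y58.09
M4 S677
G1 X84.47 Y53.62 F1995
G1 X59.82 Y48.75
G1 X33.96 Y43.20
G1 X26.11 Y36.68
M5
G0 X70.81 Y16.88
M4 S677
G1 X68.78 Y21.77 F1995
G1 X63.89 Y23.80
G1 X59.00 Y21.77
G1 X56.97 Y16.88
G1 X59.00 Y11.99
G1 X63.89 Y9.96
G1 X68.78 Y11.99
G1 X70.81 Y16.88
M5
G0 X0.00 Y0.00

Since the viewBox matches the mm dimensions, user units are millimetres directly. The only transform is the Y-flip y_m = 91.32 − y_svg.

Shape 1 is a cubic bezier drawn with `<path>`. Its stroke #000000 means score at S677, F1995. After flipping Y the toolpath is (88.00,32.85) → (94.68,37.98) → (86.99,55.54) → (70.83,72.85) → (52.13,77.27).

Shape 2 is a quadratic bezier drawn with `<path>`. Its stroke #000000 means score at S677, F1995. After flipping Y the toolpath is (78.74,47.05) → (78.61,61.75) → (79.66,69.61) → (81.88,70.63) → (85.28,64.81).

Shape 3 is a cubic bezier drawn with `<path>`. Its stroke #000000 means score at S677, F1995. After flipping Y the toolpath is (88.71,58.09) → (84.47,53.62) → (59.82,48.75) → (33.96,43.20) → (26.11,36.68).

Shape 4 is a circle drawn with `<circle>`. Its stroke #000000 means score at S677, F1995. After flipping Y the toolpath is (70.81,16.88) → (68.78,21.77) → (63.89,23.80) → (59.00,21.77) → (56.97,16.88) → (59.00,11.99) → (63.89,9.96) → (68.78,11.99) → (70.81,16.88), returning to the start.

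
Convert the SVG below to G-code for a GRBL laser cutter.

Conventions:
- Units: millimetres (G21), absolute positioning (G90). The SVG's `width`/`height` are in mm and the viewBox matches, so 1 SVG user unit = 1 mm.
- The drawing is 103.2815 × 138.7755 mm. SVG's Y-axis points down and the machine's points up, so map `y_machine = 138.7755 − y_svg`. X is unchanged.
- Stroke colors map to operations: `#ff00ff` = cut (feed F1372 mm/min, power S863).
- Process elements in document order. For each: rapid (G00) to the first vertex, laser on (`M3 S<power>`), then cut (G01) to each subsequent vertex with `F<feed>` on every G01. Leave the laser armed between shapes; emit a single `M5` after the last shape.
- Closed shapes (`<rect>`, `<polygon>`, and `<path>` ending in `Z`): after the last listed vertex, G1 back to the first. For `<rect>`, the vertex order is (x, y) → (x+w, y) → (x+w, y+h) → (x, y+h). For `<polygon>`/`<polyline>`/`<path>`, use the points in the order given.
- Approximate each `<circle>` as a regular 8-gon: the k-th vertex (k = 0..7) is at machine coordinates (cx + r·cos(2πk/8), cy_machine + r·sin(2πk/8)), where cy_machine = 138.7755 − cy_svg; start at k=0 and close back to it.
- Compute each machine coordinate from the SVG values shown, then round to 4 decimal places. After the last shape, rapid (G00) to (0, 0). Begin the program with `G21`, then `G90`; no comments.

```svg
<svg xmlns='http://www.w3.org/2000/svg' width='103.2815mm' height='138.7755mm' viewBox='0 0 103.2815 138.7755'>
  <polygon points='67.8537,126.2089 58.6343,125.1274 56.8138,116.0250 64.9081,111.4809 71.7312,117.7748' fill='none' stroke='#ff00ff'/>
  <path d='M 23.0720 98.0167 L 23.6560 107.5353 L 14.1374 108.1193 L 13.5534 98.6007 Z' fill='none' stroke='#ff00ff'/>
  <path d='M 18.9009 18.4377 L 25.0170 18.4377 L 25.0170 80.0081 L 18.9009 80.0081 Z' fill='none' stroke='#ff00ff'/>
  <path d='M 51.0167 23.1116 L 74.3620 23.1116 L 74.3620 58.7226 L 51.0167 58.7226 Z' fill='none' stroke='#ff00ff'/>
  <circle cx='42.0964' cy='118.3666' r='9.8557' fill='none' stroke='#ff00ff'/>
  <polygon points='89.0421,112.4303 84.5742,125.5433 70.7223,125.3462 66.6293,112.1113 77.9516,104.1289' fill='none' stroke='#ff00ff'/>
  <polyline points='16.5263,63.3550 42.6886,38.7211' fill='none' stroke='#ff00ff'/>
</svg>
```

G21
G90
G00 X67.8537 Y12.5666
M3 S863
G01 X58.6343 Y13.6481 F1372
G01 X56.8138 Y22.7505 F1372
G01 X64.9081 Y27.2946 F1372
G01 X71.7312 Y21.0007 F1372
G01 X67.8537 Y12.5666 F1372
G00 X23.0720 Y40.7588
M3 S863
G01 X23.6560 Y31.2402 F1372
G01 X14.1374 Y30.6562 F1372
G01 X13.5534 Y40.1748 F1372
G01 X23.0720 Y40.7588 F1372
G00 X18.9009 Y120.3378
M3 S863
G01 X25.0170 Y120.3378 F1372
G01 X25.0170 Y58.7674 F1372
G01 X18.9009 Y58.7674 F1372
G01 X18.9009 Y120.3378 F1372
G00 X51.0167 Y115.6639
M3 S863
G01 X74.3620 Y115.6639 F1372
G01 X74.3620 Y80.0529 F1372
G01 X51.0167 Y80.0529 F1372
G01 X51.0167 Y115.6639 F1372
G00 X51.9521 Y20.4089
M3 S863
G01 X49.0654 Y27.3779 F1372
G01 X42.0964 Y30.2646 F1372
G01 X35.1274 Y27.3779 F1372
G01 X32.2407 Y20.4089 F1372
G01 X35.1274 Y13.4399 F1372
G01 X42.0964 Y10.5532 F1372
G01 X49.0654 Y13.4399 F1372
G01 X51.9521 Y20.4089 F1372
G00 X89.0421 Y26.3452
M3 S863
G01 X84.5742 Y13.2322 F1372
G01 X70.7223 Y13.4293 F1372
G01 X66.6293 Y26.6642 F1372
G01 X77.9516 Y34.6466 F1372
G01 X89.0421 Y26.3452 F1372
G00 X16.5263 Y75.4205
M3 S863
G01 X42.6886 Y100.0544 F1372
M5
G00 X0.0000 Y0.0000

Since the viewBox matches the mm dimensions, user units are millimetres directly. The only transform is the Y-flip y_m = 138.7755 − y_svg.

Shape 1 is a regular polygon drawn with `<polygon>`. Its stroke #ff00ff means cut at S863, F1372. After flipping Y the toolpath is (67.8537,12.5666) → (58.6343,13.6481) → (56.8138,22.7505) → (64.9081,27.2946) → (71.7312,21.0007) → (67.8537,12.5666), returning to the start.

Shape 2 is a regular polygon drawn with `<path>`. Its stroke #ff00ff means cut at S863, F1372. After flipping Y the toolpath is (23.0720,40.7588) → (23.6560,31.2402) → (14.1374,30.6562) → (13.5534,40.1748) → (23.0720,40.7588), returning to the start.

Shape 3 is a rectangle drawn with `<path>`. Its stroke #ff00ff means cut at S863, F1372. After flipping Y the toolpath is (18.9009,120.3378) → (25.0170,120.3378) → (25.0170,58.7674) → (18.9009,58.7674) → (18.9009,120.3378), returning to the start.

Shape 4 is a rectangle drawn with `<path>`. Its stroke #ff00ff means cut at S863, F1372. After flipping Y the toolpath is (51.0167,115.6639) → (74.3620,115.6639) → (74.3620,80.0529) → (51.0167,80.0529) → (51.0167,115.6639), returning to the start.

Shape 5 is a circle drawn with `<circle>`. Its stroke #ff00ff means cut at S863, F1372. After flipping Y the toolpath is (51.9521,20.4089) → (49.0654,27.3779) → (42.0964,30.2646) → (35.1274,27.3779) → (32.2407,20.4089) → (35.1274,13.4399) → (42.0964,10.5532) → (49.0654,13.4399) → (51.9521,20.4089), returning to the start.

Shape 6 is a regular polygon drawn with `<polygon>`. Its stroke #ff00ff means cut at S863, F1372. After flipping Y the toolpath is (89.0421,26.3452) → (84.5742,13.2322) → (70.7223,13.4293) → (66.6293,26.6642) → (77.9516,34.6466) → (89.0421,26.3452), returning to the start.

Shape 7 is a line segment drawn with `<polyline>`. Its stroke #ff00ff means cut at S863, F1372. After flipping Y the toolpath is (16.5263,75.4205) → (42.6886,100.0544).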